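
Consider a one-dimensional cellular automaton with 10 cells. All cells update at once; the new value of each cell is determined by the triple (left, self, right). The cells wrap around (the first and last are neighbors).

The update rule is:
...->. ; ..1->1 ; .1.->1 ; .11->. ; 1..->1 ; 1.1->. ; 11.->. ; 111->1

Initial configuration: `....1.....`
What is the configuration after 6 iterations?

....1.....

iteration 1: ...111....
iteration 2: ..1.1.1...
iteration 3: .11.1.11..
iteration 4: 1...1...1.
iteration 5: 11.111.11.
iteration 6: ....1.....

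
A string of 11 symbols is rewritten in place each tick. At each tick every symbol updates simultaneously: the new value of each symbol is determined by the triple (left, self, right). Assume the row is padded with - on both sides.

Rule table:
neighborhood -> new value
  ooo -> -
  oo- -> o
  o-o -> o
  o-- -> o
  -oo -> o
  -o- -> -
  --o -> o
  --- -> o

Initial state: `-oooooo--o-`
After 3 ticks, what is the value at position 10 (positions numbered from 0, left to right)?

o

tick 1: oo----ooo-o
tick 2: ooooooo-oo-
tick 3: o-----ooooo
position 10 holds o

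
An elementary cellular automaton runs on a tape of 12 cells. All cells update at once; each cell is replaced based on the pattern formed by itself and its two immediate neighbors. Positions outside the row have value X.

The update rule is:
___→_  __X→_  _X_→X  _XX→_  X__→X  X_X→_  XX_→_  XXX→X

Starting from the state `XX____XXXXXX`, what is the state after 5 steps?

_XX___X____X

step 1: X_X____XXXXX
step 2: __XX____XXXX
step 3: X___X____XXX
step 4: _X__XX____XX
step 5: _XX___X____X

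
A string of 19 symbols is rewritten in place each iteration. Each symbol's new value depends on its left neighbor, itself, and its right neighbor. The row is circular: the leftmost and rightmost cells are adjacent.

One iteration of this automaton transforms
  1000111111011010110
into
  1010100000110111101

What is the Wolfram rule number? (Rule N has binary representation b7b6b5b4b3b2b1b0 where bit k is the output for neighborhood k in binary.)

45

position 5: 111 → 0  (bit 7 = 0)
position 9: 110 → 0  (bit 6 = 0)
position 10: 101 → 1  (bit 5 = 1)
position 1: 100 → 0  (bit 4 = 0)
position 4: 011 → 1  (bit 3 = 1)
position 0: 010 → 1  (bit 2 = 1)
position 3: 001 → 0  (bit 1 = 0)
position 2: 000 → 1  (bit 0 = 1)
bits b7..b0 = 00101101 = 45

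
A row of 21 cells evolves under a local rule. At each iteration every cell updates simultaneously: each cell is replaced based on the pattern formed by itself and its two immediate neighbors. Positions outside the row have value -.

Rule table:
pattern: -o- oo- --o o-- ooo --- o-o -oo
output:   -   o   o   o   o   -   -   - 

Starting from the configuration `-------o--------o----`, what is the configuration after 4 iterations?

---o-------oo-------o

iteration 1: ------o-o------o-o---
iteration 2: -----o---o----o---o--
iteration 3: ----o-o-o-o--o-o-o-o-
iteration 4: ---o-------oo-------o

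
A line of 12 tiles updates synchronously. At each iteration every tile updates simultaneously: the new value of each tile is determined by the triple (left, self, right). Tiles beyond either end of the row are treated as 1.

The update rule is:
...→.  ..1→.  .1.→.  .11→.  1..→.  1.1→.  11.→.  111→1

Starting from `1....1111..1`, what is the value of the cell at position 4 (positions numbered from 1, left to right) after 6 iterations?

......11....
............
............  (fixed point — unchanged through iteration 6)
position 4 holds .

.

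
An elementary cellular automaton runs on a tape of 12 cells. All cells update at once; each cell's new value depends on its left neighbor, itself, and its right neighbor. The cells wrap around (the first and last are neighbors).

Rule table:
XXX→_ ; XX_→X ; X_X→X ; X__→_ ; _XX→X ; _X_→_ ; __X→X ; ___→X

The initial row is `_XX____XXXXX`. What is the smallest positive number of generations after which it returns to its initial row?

generation 1: XXX_XXXX___X
generation 2: __XXX__X_XXX
generation 3: _XX_X_X_XX_X
generation 4: XXXX_X_XXXX_
generation 5: X__XX_XX__XX
generation 6: X_XXXXXX_XX_
generation 7: _XX____XXXXX

7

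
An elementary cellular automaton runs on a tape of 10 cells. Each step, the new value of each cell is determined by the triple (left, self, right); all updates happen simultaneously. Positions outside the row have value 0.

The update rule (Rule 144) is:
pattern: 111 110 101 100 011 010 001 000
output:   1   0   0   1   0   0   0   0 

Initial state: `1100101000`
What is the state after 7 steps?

0000000010

0010000100
0001000010
0000100001
0000010000
0000001000
0000000100
0000000010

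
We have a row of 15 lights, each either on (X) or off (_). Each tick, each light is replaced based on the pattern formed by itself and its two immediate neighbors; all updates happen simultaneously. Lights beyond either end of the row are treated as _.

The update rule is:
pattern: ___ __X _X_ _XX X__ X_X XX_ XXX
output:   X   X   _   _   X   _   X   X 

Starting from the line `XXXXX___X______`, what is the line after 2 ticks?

tick 1: _XXXXXXX_XXXXXX
tick 2: X_XXXXXX__XXXXX

X_XXXXXX__XXXXX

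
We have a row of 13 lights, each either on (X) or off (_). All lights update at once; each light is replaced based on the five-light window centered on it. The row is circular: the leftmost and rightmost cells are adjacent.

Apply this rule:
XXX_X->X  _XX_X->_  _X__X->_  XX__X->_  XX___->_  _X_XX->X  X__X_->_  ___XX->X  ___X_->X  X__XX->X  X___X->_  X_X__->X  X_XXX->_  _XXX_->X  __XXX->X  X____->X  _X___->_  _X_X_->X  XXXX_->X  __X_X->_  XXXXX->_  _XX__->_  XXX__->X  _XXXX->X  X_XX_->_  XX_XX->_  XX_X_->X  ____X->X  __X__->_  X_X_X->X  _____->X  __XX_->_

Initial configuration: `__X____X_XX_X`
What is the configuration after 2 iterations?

_XXXXXXXX_X__

____XXX_X__XX
_XXXXXXXX_X__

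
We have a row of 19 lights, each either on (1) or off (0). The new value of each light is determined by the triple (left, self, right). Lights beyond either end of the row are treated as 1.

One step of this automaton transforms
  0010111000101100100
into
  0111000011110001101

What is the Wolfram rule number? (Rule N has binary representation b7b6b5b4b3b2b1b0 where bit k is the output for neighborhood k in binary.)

39

position 5: 111 → 0  (bit 7 = 0)
position 6: 110 → 0  (bit 6 = 0)
position 3: 101 → 1  (bit 5 = 1)
position 0: 100 → 0  (bit 4 = 0)
position 4: 011 → 0  (bit 3 = 0)
position 2: 010 → 1  (bit 2 = 1)
position 1: 001 → 1  (bit 1 = 1)
position 8: 000 → 1  (bit 0 = 1)
bits b7..b0 = 00100111 = 39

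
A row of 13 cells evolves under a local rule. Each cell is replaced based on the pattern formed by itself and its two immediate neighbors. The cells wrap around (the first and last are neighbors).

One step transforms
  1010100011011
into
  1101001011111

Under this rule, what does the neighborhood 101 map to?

At position 1 the neighborhood is 101; the next row has 1 there.

1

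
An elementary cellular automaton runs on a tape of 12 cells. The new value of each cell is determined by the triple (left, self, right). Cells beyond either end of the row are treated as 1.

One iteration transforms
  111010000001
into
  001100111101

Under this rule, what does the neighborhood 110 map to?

1

At position 2 the neighborhood is 110; the next row has 1 there.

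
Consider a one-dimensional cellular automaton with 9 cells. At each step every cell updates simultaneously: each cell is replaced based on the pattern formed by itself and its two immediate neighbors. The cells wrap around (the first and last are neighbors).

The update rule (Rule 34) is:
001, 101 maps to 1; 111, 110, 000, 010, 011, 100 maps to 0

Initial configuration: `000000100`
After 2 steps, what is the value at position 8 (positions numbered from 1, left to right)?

000001000
000010000
position 8 holds 0

0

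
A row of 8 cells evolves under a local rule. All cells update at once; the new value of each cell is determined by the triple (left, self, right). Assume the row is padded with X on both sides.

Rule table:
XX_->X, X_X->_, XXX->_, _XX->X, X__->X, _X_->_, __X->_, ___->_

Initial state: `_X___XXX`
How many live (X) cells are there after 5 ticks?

4

__X__X__
X__X__X_
XX__X___
_XX__X__
_XXX__X_
count of X: 4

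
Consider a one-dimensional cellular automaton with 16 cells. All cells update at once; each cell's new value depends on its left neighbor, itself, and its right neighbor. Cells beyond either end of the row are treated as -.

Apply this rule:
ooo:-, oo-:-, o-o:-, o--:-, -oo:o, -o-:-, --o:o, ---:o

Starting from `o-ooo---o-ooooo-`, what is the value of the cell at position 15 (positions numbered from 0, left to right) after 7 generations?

--o---oo--o-----
oo--ooo--o--oooo
o--oo---o--oo---
--oo--oo--oo--oo
ooo--oo--oo--oo-
o---oo--oo--oo--
--ooo--oo--oo--o
position 15 holds o

o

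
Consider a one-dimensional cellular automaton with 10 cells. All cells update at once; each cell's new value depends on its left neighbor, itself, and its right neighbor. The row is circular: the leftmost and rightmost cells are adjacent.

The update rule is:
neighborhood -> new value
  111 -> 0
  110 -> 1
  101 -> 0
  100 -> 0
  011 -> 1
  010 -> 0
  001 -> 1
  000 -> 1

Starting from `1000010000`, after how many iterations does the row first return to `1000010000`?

30

0011100111
0110101101
0110001100
1110111101
0010100101
0100001000
1001110011
1011010110
0011000110
1111011110
1001010010
0010000100
1100111001
0101101011
0001100011
0111101111
0100101001
0001000010
1110011100
1010110101
1000110001
1011110111
1010010100
0000100001
0111001110
1101011010
1100011000
1101111011
0101001010
1000010000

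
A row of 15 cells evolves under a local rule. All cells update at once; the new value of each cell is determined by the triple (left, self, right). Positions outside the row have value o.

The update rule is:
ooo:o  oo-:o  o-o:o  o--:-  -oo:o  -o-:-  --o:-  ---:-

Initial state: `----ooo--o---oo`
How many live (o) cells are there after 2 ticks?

----ooo------oo
----ooo------oo
count of o: 5

5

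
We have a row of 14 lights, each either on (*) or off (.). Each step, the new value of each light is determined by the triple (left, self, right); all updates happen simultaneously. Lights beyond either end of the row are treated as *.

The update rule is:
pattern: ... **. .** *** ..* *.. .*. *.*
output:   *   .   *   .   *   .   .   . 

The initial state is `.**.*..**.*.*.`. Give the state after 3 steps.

step 1: .*....**......
step 2: ...****..*****
step 3: .***....**....

.***....**....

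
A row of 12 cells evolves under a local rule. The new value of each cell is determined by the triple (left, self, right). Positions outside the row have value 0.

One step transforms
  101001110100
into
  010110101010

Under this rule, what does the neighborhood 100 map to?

1

At position 3 the neighborhood is 100; the next row has 1 there.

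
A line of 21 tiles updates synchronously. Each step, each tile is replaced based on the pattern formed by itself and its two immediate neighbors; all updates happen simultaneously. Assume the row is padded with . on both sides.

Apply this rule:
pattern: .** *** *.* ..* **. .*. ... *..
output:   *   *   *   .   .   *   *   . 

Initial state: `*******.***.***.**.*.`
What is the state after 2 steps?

******.***.***.**.**.
*****.***.***.**.**..

*****.***.***.**.**..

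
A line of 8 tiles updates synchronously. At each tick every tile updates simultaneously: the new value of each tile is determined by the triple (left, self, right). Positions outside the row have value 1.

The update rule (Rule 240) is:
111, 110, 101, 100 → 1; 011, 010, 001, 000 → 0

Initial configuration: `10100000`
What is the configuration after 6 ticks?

tick 1: 11010000
tick 2: 11101000
tick 3: 11110100
tick 4: 11111010
tick 5: 11111101
tick 6: 11111110

11111110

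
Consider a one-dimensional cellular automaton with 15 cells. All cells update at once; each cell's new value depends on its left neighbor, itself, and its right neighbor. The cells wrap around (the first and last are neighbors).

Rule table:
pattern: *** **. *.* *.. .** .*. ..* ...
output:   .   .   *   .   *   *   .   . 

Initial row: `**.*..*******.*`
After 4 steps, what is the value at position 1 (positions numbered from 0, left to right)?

.

step 1: ..**..*......**
step 2: ..*...*......*.
step 3: ..*...*......*.  (fixed point — unchanged through step 4)
position 1 holds .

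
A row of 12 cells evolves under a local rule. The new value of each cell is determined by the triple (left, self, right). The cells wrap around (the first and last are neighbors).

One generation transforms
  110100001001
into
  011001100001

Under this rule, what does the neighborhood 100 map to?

At position 4 the neighborhood is 100; the next row has 0 there.

0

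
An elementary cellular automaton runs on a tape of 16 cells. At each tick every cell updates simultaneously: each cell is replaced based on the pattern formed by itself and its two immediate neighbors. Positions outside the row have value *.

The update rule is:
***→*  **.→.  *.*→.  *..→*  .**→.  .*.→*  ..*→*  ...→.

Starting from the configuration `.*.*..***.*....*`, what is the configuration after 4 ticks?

..****..*....***

tick 1: .*.***.*..**..*.
tick 2: .*..*..***..***.
tick 3: .******.*.**.*..
tick 4: ..****..*....***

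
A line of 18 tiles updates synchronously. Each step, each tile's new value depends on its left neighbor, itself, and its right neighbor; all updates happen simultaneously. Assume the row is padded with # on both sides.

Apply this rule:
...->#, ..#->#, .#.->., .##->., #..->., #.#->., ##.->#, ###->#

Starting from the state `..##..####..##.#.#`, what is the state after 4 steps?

.#.#.#.###.#.#....
........##.....###
.#######.#.####.##
..######....###..#

..######....###..#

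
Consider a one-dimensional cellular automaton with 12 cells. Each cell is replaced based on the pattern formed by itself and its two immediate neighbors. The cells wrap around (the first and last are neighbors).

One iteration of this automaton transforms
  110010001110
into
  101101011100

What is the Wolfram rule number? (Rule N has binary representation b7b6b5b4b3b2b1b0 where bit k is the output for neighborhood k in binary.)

position 9: 111 → 1  (bit 7 = 1)
position 1: 110 → 0  (bit 6 = 0)
position 11: 101 → 0  (bit 5 = 0)
position 2: 100 → 1  (bit 4 = 1)
position 0: 011 → 1  (bit 3 = 1)
position 4: 010 → 0  (bit 2 = 0)
position 3: 001 → 1  (bit 1 = 1)
position 6: 000 → 0  (bit 0 = 0)
bits b7..b0 = 10011010 = 154

154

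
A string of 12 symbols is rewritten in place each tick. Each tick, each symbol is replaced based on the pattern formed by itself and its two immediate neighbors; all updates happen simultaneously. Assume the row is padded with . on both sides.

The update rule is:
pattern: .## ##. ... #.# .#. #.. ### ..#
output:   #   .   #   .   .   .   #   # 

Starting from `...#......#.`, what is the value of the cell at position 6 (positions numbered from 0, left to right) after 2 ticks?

#

###..#####..
##..#####..#
position 6 holds #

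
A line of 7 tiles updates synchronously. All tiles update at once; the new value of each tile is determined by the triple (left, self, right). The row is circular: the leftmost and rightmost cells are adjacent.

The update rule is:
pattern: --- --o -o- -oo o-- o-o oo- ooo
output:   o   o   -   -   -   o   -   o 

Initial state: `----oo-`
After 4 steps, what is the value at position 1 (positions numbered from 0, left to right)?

oooo---
-oo--oo
o---o--
--oo--o
position 1 holds -

-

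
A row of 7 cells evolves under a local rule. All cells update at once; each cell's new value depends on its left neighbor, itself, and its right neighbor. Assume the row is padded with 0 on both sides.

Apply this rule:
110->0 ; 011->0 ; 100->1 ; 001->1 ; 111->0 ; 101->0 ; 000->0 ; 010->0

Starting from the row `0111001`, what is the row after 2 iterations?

1000110
0101001

0101001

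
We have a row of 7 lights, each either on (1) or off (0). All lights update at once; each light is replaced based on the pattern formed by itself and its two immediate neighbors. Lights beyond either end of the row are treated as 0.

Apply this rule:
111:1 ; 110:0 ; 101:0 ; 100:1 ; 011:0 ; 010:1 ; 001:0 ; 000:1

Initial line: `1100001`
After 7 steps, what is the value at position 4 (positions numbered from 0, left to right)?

0011101
1001001
1101101
0000001
1111101
0111001
0010101
position 4 holds 1

1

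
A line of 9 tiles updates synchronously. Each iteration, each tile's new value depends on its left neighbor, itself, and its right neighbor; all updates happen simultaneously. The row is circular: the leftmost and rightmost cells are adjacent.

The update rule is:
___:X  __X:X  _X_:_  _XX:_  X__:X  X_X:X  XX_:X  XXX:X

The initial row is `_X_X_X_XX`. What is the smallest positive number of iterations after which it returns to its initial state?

9

X_X_X_X_X
XX_X_X_X_
_XX_X_X_X
X_XX_X_X_
_X_XX_X_X
X_X_XX_X_
_X_X_XX_X
X_X_X_XX_
_X_X_X_XX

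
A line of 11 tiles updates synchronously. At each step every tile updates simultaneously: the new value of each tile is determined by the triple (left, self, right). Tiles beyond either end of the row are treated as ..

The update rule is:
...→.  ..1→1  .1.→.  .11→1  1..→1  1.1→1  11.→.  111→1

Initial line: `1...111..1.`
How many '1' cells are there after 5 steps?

.1.111.11.1
1.111.11.1.
.111.11.1.1
111.11.1.1.
11.11.1.1.1
count of 1: 7

7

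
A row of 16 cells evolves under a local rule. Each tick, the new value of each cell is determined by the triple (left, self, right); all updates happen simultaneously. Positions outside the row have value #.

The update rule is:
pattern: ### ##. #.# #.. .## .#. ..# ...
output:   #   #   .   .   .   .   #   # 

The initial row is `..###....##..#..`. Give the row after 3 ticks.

.#.##.###.#.#..#
....#..##.....#.
.###..#.#.####..

.###..#.#.####..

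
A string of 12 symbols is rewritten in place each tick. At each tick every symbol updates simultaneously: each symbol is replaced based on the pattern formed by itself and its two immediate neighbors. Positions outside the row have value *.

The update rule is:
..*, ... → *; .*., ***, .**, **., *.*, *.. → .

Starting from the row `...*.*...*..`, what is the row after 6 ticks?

......***...

tick 1: .**....**..*
tick 2: ....***...*.
tick 3: .***....**..
tick 4: .....***...*
tick 5: .****....**.
tick 6: ......***...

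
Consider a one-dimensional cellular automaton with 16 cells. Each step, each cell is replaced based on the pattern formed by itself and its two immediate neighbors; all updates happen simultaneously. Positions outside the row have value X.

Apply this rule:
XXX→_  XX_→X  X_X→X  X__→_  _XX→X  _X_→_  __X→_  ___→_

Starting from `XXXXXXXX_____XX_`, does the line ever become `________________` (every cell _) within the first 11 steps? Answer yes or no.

step 1: _______X_____XXX
step 2: _____________X__
step 3: ________________
all cells are _ at step 3

yes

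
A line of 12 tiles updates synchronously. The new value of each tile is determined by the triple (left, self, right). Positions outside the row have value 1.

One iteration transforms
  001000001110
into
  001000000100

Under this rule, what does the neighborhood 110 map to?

At position 10 the neighborhood is 110; the next row has 0 there.

0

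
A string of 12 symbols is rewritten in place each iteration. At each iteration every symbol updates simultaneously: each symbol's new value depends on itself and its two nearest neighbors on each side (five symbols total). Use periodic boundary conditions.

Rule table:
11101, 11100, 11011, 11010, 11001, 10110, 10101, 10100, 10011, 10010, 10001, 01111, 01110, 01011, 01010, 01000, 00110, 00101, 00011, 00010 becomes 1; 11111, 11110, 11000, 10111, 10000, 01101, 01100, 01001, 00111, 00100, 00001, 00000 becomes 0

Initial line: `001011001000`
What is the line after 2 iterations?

011110110100
101011101111

101011101111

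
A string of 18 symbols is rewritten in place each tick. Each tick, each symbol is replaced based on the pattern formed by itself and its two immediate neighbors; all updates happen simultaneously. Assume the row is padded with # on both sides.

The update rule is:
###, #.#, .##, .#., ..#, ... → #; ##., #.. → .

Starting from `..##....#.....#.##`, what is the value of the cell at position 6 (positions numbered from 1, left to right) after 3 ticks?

.##..####.########
##..####.#########
#..####.##########
position 6 holds #

#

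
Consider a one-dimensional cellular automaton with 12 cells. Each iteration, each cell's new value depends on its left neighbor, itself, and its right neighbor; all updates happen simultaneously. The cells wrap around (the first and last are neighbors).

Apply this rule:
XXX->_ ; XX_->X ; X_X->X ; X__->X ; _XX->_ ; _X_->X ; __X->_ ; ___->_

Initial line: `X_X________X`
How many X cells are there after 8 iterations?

iteration 1: XXXX________
iteration 2: ___XX_______
iteration 3: ____XX______
iteration 4: _____XX_____
iteration 5: ______XX____
iteration 6: _______XX___
iteration 7: ________XX__
iteration 8: _________XX_
count of X: 2

2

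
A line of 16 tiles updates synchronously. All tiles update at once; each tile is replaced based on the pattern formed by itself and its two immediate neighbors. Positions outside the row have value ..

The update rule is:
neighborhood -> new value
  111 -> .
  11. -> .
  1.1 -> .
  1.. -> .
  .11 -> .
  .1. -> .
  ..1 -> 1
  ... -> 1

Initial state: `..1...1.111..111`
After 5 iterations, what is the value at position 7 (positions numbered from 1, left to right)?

1

11..11......1...
...1...11111..11
111..11......1..
....1...11111..1
1111..11......1.
position 7 holds 1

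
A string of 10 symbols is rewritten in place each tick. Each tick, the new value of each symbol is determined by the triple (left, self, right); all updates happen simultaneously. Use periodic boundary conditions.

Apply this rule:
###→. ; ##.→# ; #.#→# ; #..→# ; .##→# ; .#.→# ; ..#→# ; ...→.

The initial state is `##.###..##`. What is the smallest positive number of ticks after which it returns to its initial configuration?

.###.####.
##.###..##

2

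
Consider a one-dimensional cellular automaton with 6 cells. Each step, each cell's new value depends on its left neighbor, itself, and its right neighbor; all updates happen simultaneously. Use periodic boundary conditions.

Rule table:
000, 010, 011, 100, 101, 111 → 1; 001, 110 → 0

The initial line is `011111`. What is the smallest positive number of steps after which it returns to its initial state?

step 1: 111110
step 2: 111101
step 3: 111011
step 4: 110111
step 5: 101111
step 6: 011111

6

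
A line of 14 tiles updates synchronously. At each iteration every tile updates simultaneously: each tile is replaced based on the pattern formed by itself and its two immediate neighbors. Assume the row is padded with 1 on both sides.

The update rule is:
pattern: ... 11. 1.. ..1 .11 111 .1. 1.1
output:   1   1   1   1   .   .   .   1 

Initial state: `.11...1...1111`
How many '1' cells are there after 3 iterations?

7

1.1111.111....
11...11..11111
.1111.111.....
count of 1: 7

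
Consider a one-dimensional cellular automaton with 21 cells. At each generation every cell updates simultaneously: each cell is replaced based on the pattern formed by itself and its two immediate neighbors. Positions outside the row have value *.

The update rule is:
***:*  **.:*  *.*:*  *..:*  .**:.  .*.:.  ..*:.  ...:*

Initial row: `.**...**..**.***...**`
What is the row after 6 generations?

******.***..**..**.**

*.***..**..**.****..*
**.***..**..**.****..
***.***..**..**.****.
****.***..**..**.****
*****.***..**..**.***
******.***..**..**.**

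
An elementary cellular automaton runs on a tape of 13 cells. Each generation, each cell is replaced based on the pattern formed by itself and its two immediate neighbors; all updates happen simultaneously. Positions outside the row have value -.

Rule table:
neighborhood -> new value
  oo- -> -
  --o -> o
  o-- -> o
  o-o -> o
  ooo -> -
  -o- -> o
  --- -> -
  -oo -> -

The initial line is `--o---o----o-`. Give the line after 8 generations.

--ooo-oooooo-

generation 1: -ooo-ooo--ooo
generation 2: o---o---oo---
generation 3: oo-ooo-o--o--
generation 4: --o---oooooo-
generation 5: -ooo-o------o
generation 6: o---ooo----oo
generation 7: oo-o---o--o--
generation 8: --ooo-oooooo-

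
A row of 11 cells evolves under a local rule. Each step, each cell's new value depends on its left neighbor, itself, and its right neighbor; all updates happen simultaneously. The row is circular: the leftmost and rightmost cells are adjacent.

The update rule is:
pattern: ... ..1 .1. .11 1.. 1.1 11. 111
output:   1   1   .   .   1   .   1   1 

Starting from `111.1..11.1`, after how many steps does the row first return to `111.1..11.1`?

22

111..11.1..
.1111.1..11
..111..11.1
11.1111.1..
.1..111..11
..11.1111.1
11.1..111..
.1..11.1111
..11.1..111
11.1..11.11
11..11.1..1
1111.1..11.
.111..11.1.
1.1111.1..1
1..111..11.
.11.1111.1.
1.1..111..1
1..11.1111.
.11.1..111.
1.1..11.111
1..11.1..11
111.1..11.1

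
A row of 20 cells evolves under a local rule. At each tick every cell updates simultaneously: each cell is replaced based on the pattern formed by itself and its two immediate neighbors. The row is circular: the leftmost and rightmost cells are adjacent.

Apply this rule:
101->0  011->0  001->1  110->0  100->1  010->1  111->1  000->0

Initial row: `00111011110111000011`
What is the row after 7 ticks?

11010001100010100100
00011010010110111111
10100011110000011110
10110101101000101100
10000100001101100011
01001110010000010101
01110101111000110101

01110101111000110101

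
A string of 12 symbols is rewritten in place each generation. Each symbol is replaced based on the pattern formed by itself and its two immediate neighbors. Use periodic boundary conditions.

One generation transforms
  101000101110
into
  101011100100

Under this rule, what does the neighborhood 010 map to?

At position 0 the neighborhood is 010; the next row has 1 there.

1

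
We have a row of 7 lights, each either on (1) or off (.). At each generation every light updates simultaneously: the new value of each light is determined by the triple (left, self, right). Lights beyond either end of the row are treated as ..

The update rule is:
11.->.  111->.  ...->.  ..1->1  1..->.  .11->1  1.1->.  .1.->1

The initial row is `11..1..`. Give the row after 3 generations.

1..11..
1.11...
1.1....

1.1....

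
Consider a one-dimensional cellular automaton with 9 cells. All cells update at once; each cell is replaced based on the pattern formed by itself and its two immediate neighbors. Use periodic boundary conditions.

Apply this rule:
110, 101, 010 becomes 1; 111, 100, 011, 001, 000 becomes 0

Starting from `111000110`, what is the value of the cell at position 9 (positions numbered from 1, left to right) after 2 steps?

step 1: 001000011
step 2: 001000001
position 9 holds 1

1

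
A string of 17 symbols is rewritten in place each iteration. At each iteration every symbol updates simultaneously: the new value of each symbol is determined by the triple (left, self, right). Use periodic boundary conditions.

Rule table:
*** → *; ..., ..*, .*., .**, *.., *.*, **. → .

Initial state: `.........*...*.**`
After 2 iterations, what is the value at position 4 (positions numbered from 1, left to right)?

.................
.................
position 4 holds .

.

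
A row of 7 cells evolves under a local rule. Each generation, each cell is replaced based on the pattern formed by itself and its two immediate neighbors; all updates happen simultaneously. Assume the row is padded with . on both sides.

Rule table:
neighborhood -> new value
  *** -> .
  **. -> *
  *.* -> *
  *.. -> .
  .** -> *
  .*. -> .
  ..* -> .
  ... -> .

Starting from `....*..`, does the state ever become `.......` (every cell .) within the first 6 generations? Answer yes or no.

generation 1: .......
all cells are . at generation 1

yes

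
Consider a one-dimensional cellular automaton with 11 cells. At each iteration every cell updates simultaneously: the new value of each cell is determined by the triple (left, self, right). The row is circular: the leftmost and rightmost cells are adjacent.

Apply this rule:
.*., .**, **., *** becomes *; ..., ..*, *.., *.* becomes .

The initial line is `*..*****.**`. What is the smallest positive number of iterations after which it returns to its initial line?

1

iteration 1: *..*****.**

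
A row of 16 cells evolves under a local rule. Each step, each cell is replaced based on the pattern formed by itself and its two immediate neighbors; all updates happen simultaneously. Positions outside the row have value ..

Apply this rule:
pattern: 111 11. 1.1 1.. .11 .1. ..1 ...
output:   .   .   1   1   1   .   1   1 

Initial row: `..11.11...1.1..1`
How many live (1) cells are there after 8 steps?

111.11.111.1.11.
1..11.11..1.11.1
.111.11.11.11.1.
11..11.11.11.1.1
1.111.11.11.1.1.
.11..11.11.1.1.1
11.111.11.1.1.1.
1.11..11.1.1.1.1
count of 1: 9

9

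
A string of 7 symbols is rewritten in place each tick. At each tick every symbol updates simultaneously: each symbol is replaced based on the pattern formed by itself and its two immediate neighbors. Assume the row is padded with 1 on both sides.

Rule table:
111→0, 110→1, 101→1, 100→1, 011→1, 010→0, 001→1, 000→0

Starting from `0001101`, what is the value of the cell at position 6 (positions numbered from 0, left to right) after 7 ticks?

1011111
1110000
0011001
1111111
0000000
1000001
1100011
position 6 holds 1

1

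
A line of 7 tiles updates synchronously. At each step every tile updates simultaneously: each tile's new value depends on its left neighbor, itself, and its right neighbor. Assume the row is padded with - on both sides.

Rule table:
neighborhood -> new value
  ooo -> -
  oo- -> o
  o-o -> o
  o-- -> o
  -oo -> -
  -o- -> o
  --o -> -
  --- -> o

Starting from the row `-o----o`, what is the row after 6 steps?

ooo---o

step 1: -oooo-o
step 2: ----ooo
step 3: ooo---o
step 4: --ooo-o
step 5: o---ooo
step 6: ooo---o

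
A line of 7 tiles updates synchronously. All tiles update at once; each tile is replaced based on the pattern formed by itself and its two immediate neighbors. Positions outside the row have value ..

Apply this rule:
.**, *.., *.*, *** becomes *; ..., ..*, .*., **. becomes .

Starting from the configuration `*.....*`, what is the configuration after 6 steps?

......*

.*.....
..*....
...*...
....*..
.....*.
......*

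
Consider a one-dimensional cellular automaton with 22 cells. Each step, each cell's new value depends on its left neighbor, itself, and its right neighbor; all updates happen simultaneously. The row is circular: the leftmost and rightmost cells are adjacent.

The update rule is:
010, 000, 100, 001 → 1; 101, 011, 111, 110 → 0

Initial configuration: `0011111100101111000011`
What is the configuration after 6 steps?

step 1: 1100000011100000111100
step 2: 0011111100011111000011
step 3: 1100000011100000111100  (repeats step 1; period 2)
step 6: 0011111100011111000011

0011111100011111000011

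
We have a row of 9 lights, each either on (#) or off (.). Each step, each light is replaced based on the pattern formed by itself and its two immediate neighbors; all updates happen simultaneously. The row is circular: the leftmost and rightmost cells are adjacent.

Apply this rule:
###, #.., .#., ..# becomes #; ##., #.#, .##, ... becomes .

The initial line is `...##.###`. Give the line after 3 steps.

#.#....#.
#.##..##.
#...##...

#...##...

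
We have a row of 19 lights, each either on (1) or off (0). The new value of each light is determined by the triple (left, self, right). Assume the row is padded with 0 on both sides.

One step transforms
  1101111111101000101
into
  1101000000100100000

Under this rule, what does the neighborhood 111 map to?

0

At position 4 the neighborhood is 111; the next row has 0 there.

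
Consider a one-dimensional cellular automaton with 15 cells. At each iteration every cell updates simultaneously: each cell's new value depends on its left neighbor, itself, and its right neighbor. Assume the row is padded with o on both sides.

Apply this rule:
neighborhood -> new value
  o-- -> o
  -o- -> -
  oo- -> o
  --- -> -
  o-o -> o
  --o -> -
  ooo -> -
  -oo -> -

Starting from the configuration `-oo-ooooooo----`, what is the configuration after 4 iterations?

o-oo-oo------oo

o-oo------oo---
oo-oo------oo--
-oo-oo------oo-
o-oo-oo------oo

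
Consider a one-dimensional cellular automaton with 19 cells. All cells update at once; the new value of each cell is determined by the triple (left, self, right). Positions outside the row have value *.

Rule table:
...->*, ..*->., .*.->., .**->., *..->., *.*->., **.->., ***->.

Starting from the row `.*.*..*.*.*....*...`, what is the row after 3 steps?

step 1: ............**...*.
step 2: .**********....*...
step 3: ............**...*.

............**...*.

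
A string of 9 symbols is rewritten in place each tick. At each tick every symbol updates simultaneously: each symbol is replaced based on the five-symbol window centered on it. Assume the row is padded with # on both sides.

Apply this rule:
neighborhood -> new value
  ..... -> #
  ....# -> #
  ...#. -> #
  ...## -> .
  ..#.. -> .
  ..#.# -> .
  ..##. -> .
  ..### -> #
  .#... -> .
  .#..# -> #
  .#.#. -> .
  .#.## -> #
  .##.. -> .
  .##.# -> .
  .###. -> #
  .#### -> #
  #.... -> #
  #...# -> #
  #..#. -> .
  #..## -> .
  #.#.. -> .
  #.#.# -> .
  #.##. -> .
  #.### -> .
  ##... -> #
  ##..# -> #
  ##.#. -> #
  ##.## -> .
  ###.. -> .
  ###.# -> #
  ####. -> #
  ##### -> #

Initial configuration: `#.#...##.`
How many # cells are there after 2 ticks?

##..#....
#.#...##.
count of #: 4

4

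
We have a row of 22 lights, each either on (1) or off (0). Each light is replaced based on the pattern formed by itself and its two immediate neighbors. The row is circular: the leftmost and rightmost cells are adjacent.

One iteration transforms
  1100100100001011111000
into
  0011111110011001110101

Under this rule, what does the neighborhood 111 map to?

At position 15 the neighborhood is 111; the next row has 1 there.

1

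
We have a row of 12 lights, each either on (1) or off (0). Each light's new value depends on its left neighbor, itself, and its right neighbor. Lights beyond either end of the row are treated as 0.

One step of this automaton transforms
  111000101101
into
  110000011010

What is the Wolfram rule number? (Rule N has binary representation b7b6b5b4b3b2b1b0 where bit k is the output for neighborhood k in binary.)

position 1: 111 → 1  (bit 7 = 1)
position 2: 110 → 0  (bit 6 = 0)
position 7: 101 → 1  (bit 5 = 1)
position 3: 100 → 0  (bit 4 = 0)
position 0: 011 → 1  (bit 3 = 1)
position 6: 010 → 0  (bit 2 = 0)
position 5: 001 → 0  (bit 1 = 0)
position 4: 000 → 0  (bit 0 = 0)
bits b7..b0 = 10101000 = 168

168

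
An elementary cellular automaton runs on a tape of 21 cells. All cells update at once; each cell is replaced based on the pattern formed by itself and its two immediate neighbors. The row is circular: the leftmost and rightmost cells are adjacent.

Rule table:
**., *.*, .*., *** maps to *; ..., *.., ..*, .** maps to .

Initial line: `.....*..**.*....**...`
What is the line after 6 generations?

.....*.....*.....*...

.....*...***.....*...
.....*....**.....*...
.....*.....*.....*...
.....*.....*.....*...  (fixed point — unchanged through generation 6)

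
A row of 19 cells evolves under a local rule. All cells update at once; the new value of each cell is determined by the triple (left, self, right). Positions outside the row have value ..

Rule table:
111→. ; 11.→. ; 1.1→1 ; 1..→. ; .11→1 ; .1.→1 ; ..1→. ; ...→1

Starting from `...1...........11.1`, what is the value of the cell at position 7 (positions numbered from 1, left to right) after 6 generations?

1

generation 1: 11.1.111111111.1.11
generation 2: 1.1111........1111.
generation 3: 111....111111.1....
generation 4: 1...11.1.....11.111
generation 5: 1.1.1.11.111.1.11..
generation 6: 1111111.11..1111..1
position 7 holds 1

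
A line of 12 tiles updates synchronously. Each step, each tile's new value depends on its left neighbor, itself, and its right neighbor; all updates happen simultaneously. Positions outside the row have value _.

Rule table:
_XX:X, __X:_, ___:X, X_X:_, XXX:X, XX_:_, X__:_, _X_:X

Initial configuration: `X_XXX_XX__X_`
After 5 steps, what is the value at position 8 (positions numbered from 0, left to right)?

X

X_XX__X___X_
X_X___X_X_X_
X_X_X_X_X_X_
X_X_X_X_X_X_  (fixed point — unchanged through step 5)
position 8 holds X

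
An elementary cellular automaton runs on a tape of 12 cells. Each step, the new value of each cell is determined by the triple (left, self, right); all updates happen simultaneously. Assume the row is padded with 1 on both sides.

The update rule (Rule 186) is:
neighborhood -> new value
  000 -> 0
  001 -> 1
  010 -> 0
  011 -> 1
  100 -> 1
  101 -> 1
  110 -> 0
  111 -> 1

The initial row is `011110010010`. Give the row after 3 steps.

111101101101
111011011011
110110110111

110110110111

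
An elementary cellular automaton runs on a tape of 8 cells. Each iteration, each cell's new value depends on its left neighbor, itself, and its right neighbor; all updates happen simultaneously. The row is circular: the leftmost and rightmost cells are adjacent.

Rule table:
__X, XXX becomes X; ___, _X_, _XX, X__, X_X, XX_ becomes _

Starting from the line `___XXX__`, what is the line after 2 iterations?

__X_X___
_X______

_X______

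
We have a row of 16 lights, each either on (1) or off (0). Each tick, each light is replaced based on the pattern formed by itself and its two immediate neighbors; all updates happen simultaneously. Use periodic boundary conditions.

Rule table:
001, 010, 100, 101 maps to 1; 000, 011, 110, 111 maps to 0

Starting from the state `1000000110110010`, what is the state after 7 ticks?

0100101110001110

1100001001001111
0010011111110000
0111100000001000
1000010000011100
1100111000100011
0011000101110100
0100101110001110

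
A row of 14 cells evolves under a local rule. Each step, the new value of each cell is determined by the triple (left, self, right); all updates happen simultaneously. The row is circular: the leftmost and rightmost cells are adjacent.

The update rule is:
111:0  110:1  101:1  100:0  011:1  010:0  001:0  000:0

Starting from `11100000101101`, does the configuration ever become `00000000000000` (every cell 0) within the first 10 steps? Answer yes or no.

yes

00100000011111
00000000010001
00000000000000
all cells are 0 at step 3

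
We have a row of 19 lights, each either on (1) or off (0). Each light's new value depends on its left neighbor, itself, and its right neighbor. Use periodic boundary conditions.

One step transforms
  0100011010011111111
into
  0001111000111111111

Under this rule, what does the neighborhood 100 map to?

0

At position 2 the neighborhood is 100; the next row has 0 there.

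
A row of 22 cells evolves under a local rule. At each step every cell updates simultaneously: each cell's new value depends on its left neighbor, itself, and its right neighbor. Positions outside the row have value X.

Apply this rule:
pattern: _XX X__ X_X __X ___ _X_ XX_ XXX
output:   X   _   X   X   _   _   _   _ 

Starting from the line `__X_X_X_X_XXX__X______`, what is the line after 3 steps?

_X_X_X_X_XX___X______X
X_X_X_X_XX___X______XX
_X_X_X_XX___X______XX_

_X_X_X_XX___X______XX_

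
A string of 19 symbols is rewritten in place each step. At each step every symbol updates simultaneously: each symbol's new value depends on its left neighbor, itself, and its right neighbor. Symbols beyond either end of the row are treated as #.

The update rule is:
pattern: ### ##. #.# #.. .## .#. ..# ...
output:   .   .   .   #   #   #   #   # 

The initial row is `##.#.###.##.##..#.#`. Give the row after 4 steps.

###############....

...#.#...#..#.###.#
####.########.#...#
.....#........#####
###############....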